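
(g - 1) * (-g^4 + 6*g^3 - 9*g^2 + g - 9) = -g^5 + 7*g^4 - 15*g^3 + 10*g^2 - 10*g + 9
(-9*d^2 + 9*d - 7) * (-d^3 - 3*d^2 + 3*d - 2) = 9*d^5 + 18*d^4 - 47*d^3 + 66*d^2 - 39*d + 14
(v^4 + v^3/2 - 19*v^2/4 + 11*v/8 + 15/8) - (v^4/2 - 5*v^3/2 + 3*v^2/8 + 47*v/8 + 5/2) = v^4/2 + 3*v^3 - 41*v^2/8 - 9*v/2 - 5/8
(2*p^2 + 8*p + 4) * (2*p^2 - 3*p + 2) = 4*p^4 + 10*p^3 - 12*p^2 + 4*p + 8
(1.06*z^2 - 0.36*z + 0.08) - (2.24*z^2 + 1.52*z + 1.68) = -1.18*z^2 - 1.88*z - 1.6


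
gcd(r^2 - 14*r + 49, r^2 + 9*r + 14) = 1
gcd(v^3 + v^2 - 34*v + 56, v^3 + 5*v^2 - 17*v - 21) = v + 7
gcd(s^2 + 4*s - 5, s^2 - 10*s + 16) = 1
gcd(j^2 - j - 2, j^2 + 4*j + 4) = 1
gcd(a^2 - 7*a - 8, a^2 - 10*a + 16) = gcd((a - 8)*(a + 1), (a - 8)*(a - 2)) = a - 8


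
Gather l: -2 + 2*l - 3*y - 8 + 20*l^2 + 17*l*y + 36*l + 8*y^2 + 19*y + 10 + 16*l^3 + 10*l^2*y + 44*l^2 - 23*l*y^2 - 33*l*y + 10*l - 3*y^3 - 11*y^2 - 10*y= 16*l^3 + l^2*(10*y + 64) + l*(-23*y^2 - 16*y + 48) - 3*y^3 - 3*y^2 + 6*y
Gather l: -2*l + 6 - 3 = 3 - 2*l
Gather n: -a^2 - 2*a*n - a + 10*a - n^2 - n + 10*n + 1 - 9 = -a^2 + 9*a - n^2 + n*(9 - 2*a) - 8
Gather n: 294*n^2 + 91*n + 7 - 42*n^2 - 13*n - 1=252*n^2 + 78*n + 6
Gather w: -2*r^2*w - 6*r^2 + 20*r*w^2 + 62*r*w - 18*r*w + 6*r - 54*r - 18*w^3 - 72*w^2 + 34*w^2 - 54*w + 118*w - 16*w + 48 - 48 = -6*r^2 - 48*r - 18*w^3 + w^2*(20*r - 38) + w*(-2*r^2 + 44*r + 48)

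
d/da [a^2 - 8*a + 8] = 2*a - 8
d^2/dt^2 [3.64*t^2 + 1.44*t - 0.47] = 7.28000000000000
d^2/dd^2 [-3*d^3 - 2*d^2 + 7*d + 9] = -18*d - 4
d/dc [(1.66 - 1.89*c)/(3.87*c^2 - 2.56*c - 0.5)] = (7.3143*c^2 - 12.8484*c + 5.1946)/(14.9769*c^4 - 19.8144*c^3 + 2.6836*c^2 + 2.56*c + 0.25)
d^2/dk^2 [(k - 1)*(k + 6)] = 2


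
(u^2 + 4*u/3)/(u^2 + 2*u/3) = (3*u + 4)/(3*u + 2)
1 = 1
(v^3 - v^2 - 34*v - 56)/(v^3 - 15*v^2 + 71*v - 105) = (v^2 + 6*v + 8)/(v^2 - 8*v + 15)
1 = 1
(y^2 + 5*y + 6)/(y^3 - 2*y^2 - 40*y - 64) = (y + 3)/(y^2 - 4*y - 32)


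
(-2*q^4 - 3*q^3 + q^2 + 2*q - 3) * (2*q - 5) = -4*q^5 + 4*q^4 + 17*q^3 - q^2 - 16*q + 15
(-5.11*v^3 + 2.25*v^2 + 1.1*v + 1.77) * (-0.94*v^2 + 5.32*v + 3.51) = 4.8034*v^5 - 29.3002*v^4 - 7.0001*v^3 + 12.0857*v^2 + 13.2774*v + 6.2127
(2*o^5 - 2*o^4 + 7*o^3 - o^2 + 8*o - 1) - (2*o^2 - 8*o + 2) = 2*o^5 - 2*o^4 + 7*o^3 - 3*o^2 + 16*o - 3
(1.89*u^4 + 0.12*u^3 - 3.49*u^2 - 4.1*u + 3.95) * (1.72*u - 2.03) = 3.2508*u^5 - 3.6303*u^4 - 6.2464*u^3 + 0.0327000000000002*u^2 + 15.117*u - 8.0185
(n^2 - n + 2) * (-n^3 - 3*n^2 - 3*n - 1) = -n^5 - 2*n^4 - 2*n^3 - 4*n^2 - 5*n - 2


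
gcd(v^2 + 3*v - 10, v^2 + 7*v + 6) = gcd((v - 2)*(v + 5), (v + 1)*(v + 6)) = 1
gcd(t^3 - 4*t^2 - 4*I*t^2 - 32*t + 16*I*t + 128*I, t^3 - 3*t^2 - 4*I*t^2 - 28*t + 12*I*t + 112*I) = t^2 + t*(4 - 4*I) - 16*I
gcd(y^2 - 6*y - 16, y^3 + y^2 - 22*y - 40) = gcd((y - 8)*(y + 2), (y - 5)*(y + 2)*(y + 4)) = y + 2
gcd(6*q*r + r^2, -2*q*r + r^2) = r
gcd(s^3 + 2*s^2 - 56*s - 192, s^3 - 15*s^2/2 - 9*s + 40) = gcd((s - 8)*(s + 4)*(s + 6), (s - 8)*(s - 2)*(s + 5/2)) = s - 8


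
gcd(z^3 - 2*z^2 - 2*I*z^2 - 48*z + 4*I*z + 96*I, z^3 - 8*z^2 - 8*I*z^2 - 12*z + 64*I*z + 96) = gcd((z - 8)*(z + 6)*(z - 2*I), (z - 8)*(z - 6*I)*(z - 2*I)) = z^2 + z*(-8 - 2*I) + 16*I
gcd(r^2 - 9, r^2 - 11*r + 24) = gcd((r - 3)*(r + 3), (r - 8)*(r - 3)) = r - 3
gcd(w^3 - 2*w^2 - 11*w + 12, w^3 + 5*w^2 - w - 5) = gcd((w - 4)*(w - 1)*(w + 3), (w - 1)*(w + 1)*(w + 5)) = w - 1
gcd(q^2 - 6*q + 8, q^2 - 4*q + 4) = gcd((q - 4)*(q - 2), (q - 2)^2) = q - 2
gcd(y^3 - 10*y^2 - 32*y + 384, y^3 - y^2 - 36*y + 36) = y + 6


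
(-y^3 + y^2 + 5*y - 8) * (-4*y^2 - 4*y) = 4*y^5 - 24*y^3 + 12*y^2 + 32*y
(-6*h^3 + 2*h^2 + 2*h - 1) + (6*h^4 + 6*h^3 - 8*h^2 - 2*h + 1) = 6*h^4 - 6*h^2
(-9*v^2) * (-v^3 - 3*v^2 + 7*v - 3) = 9*v^5 + 27*v^4 - 63*v^3 + 27*v^2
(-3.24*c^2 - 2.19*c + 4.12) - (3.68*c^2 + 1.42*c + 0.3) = -6.92*c^2 - 3.61*c + 3.82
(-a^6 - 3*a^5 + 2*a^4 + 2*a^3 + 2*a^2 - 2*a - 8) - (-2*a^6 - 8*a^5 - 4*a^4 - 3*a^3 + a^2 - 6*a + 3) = a^6 + 5*a^5 + 6*a^4 + 5*a^3 + a^2 + 4*a - 11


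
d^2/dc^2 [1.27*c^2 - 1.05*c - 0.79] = 2.54000000000000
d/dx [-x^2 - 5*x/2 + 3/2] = -2*x - 5/2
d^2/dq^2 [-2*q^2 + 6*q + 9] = -4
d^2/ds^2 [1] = 0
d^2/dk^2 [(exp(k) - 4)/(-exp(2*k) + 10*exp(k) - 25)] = (-exp(2*k) - 4*exp(k) + 15)*exp(k)/(exp(4*k) - 20*exp(3*k) + 150*exp(2*k) - 500*exp(k) + 625)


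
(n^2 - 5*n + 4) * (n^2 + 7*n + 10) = n^4 + 2*n^3 - 21*n^2 - 22*n + 40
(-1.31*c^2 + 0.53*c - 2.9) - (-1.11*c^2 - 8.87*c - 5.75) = -0.2*c^2 + 9.4*c + 2.85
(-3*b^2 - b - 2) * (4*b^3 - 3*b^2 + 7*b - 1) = -12*b^5 + 5*b^4 - 26*b^3 + 2*b^2 - 13*b + 2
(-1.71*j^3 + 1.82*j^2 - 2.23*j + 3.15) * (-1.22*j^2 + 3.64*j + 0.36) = 2.0862*j^5 - 8.4448*j^4 + 8.7298*j^3 - 11.305*j^2 + 10.6632*j + 1.134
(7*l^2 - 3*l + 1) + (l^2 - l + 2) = 8*l^2 - 4*l + 3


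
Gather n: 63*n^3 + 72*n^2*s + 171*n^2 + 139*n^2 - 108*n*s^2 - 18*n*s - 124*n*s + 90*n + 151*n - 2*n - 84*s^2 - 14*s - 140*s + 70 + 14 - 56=63*n^3 + n^2*(72*s + 310) + n*(-108*s^2 - 142*s + 239) - 84*s^2 - 154*s + 28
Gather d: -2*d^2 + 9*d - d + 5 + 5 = -2*d^2 + 8*d + 10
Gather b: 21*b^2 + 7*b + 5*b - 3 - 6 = 21*b^2 + 12*b - 9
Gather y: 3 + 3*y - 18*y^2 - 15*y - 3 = -18*y^2 - 12*y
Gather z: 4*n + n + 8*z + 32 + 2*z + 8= 5*n + 10*z + 40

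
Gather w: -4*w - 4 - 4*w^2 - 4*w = -4*w^2 - 8*w - 4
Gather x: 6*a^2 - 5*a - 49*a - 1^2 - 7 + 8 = 6*a^2 - 54*a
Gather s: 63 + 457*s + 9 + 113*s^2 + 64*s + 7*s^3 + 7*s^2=7*s^3 + 120*s^2 + 521*s + 72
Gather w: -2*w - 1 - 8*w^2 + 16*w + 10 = -8*w^2 + 14*w + 9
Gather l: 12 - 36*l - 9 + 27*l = 3 - 9*l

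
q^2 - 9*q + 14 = (q - 7)*(q - 2)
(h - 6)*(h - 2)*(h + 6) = h^3 - 2*h^2 - 36*h + 72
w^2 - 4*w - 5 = (w - 5)*(w + 1)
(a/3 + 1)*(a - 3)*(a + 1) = a^3/3 + a^2/3 - 3*a - 3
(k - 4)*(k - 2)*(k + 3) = k^3 - 3*k^2 - 10*k + 24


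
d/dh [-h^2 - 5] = -2*h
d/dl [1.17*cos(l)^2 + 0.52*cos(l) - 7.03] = -(2.34*cos(l) + 0.52)*sin(l)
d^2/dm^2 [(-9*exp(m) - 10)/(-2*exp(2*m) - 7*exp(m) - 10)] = (36*exp(4*m) + 34*exp(3*m) - 660*exp(2*m) - 940*exp(m) + 200)*exp(m)/(8*exp(6*m) + 84*exp(5*m) + 414*exp(4*m) + 1183*exp(3*m) + 2070*exp(2*m) + 2100*exp(m) + 1000)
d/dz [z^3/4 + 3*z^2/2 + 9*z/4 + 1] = 3*z^2/4 + 3*z + 9/4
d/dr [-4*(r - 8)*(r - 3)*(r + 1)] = -12*r^2 + 80*r - 52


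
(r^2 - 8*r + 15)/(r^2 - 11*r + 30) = (r - 3)/(r - 6)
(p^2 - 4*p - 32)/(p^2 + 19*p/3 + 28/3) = 3*(p - 8)/(3*p + 7)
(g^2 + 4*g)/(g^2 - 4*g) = (g + 4)/(g - 4)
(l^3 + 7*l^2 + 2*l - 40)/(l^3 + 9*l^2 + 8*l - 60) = (l + 4)/(l + 6)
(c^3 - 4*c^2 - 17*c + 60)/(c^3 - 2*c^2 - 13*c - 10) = (c^2 + c - 12)/(c^2 + 3*c + 2)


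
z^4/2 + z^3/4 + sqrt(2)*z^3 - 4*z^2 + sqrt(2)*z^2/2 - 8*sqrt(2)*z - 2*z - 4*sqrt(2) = (z/2 + sqrt(2))*(z + 1/2)*(z - 2*sqrt(2))*(z + 2*sqrt(2))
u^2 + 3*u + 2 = (u + 1)*(u + 2)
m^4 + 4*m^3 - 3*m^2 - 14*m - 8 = (m - 2)*(m + 1)^2*(m + 4)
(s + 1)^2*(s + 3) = s^3 + 5*s^2 + 7*s + 3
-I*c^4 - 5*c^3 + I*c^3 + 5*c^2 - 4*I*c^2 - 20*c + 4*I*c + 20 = (c - 5*I)*(c - 2*I)*(c + 2*I)*(-I*c + I)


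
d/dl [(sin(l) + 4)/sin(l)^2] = -(sin(l) + 8)*cos(l)/sin(l)^3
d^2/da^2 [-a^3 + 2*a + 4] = -6*a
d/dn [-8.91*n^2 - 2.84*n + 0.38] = -17.82*n - 2.84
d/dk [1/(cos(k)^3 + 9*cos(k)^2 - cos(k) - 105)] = (3*cos(k)^2 + 18*cos(k) - 1)*sin(k)/(cos(k)^3 + 9*cos(k)^2 - cos(k) - 105)^2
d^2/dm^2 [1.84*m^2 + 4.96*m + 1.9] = 3.68000000000000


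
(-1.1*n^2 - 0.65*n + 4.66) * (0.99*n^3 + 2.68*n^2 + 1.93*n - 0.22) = -1.089*n^5 - 3.5915*n^4 + 0.7484*n^3 + 11.4763*n^2 + 9.1368*n - 1.0252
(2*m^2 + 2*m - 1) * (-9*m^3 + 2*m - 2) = -18*m^5 - 18*m^4 + 13*m^3 - 6*m + 2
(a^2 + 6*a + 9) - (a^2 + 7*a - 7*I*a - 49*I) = -a + 7*I*a + 9 + 49*I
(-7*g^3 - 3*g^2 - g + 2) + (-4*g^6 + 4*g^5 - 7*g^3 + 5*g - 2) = -4*g^6 + 4*g^5 - 14*g^3 - 3*g^2 + 4*g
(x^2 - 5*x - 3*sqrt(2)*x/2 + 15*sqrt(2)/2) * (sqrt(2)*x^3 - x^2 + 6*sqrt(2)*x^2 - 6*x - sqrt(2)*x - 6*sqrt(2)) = sqrt(2)*x^5 - 4*x^4 + sqrt(2)*x^4 - 59*sqrt(2)*x^3/2 - 4*x^3 + sqrt(2)*x^2/2 + 123*x^2 - 15*sqrt(2)*x + 3*x - 90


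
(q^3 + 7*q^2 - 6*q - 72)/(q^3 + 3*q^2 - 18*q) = (q + 4)/q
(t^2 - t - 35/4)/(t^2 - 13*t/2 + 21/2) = (t + 5/2)/(t - 3)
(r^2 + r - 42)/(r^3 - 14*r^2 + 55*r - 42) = (r + 7)/(r^2 - 8*r + 7)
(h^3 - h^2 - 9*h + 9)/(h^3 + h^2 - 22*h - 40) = (h^3 - h^2 - 9*h + 9)/(h^3 + h^2 - 22*h - 40)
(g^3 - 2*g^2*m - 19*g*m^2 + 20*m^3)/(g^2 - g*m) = g - m - 20*m^2/g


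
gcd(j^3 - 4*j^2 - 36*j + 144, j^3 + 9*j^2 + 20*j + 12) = j + 6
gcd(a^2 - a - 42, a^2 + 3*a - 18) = a + 6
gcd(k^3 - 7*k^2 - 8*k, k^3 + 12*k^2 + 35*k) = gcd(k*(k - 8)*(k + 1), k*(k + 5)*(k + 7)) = k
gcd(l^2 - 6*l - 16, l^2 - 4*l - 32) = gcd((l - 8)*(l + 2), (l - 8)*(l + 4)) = l - 8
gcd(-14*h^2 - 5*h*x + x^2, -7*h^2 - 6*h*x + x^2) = -7*h + x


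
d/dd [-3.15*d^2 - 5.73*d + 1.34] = -6.3*d - 5.73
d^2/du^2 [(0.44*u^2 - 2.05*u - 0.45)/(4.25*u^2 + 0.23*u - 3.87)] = (-7.105427357601e-15*u^4 - 74.91645*u^3 - 5.34734999999999*u^2 - 204.9435*u - 5.320098)/(76.765625*u^6 + 12.463125*u^5 - 209.03115*u^4 - 22.685383*u^3 + 190.341306*u^2 + 10.334061*u - 57.960603)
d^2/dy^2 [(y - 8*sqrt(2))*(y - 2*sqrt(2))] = 2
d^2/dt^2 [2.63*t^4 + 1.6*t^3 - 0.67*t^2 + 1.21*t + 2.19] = 31.56*t^2 + 9.6*t - 1.34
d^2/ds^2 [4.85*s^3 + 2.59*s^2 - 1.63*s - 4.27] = 29.1*s + 5.18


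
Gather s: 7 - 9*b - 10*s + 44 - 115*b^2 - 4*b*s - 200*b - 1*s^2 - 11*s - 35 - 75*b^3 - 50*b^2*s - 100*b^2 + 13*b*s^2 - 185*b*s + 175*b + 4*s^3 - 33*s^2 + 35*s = -75*b^3 - 215*b^2 - 34*b + 4*s^3 + s^2*(13*b - 34) + s*(-50*b^2 - 189*b + 14) + 16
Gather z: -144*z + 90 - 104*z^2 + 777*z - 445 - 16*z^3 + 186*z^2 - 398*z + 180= -16*z^3 + 82*z^2 + 235*z - 175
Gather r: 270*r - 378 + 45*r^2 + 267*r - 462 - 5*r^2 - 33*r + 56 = 40*r^2 + 504*r - 784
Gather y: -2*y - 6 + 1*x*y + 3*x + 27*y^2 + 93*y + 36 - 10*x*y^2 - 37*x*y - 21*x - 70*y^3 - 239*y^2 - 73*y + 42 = -18*x - 70*y^3 + y^2*(-10*x - 212) + y*(18 - 36*x) + 72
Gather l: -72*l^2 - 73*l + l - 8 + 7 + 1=-72*l^2 - 72*l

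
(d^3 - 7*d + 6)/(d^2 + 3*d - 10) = (d^2 + 2*d - 3)/(d + 5)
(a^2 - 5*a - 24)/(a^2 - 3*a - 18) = (a - 8)/(a - 6)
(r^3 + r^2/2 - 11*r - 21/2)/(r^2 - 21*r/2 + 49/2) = (r^2 + 4*r + 3)/(r - 7)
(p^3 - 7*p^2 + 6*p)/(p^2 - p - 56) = p*(-p^2 + 7*p - 6)/(-p^2 + p + 56)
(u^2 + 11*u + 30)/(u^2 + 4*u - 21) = (u^2 + 11*u + 30)/(u^2 + 4*u - 21)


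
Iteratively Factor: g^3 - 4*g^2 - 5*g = (g - 5)*(g^2 + g) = (g - 5)*(g + 1)*(g)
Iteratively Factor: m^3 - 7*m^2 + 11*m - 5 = (m - 1)*(m^2 - 6*m + 5) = (m - 1)^2*(m - 5)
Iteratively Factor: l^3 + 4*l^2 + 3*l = (l)*(l^2 + 4*l + 3) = l*(l + 3)*(l + 1)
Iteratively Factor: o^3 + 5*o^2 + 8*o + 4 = (o + 2)*(o^2 + 3*o + 2) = (o + 1)*(o + 2)*(o + 2)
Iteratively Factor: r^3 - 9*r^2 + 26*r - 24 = (r - 3)*(r^2 - 6*r + 8) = (r - 3)*(r - 2)*(r - 4)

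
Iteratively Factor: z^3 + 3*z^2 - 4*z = (z + 4)*(z^2 - z) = z*(z + 4)*(z - 1)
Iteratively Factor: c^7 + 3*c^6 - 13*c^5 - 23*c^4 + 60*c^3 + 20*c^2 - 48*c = (c - 2)*(c^6 + 5*c^5 - 3*c^4 - 29*c^3 + 2*c^2 + 24*c) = (c - 2)^2*(c^5 + 7*c^4 + 11*c^3 - 7*c^2 - 12*c) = (c - 2)^2*(c - 1)*(c^4 + 8*c^3 + 19*c^2 + 12*c) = (c - 2)^2*(c - 1)*(c + 3)*(c^3 + 5*c^2 + 4*c) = (c - 2)^2*(c - 1)*(c + 3)*(c + 4)*(c^2 + c) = c*(c - 2)^2*(c - 1)*(c + 3)*(c + 4)*(c + 1)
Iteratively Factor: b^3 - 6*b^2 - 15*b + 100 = (b - 5)*(b^2 - b - 20) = (b - 5)^2*(b + 4)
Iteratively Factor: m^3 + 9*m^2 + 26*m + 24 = (m + 4)*(m^2 + 5*m + 6) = (m + 3)*(m + 4)*(m + 2)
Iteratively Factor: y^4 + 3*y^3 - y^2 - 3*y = (y + 1)*(y^3 + 2*y^2 - 3*y) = (y - 1)*(y + 1)*(y^2 + 3*y) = (y - 1)*(y + 1)*(y + 3)*(y)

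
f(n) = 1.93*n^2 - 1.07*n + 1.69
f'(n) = 3.86*n - 1.07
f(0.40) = 1.57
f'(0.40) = 0.47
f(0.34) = 1.55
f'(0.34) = 0.24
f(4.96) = 43.86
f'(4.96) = 18.08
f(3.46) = 21.09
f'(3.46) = 12.29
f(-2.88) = 20.78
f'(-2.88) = -12.19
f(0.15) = 1.57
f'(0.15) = -0.49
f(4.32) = 33.09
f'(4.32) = 15.61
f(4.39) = 34.19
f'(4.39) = 15.88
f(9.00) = 148.39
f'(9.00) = 33.67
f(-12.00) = 292.45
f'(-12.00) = -47.39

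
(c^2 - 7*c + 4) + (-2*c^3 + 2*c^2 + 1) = -2*c^3 + 3*c^2 - 7*c + 5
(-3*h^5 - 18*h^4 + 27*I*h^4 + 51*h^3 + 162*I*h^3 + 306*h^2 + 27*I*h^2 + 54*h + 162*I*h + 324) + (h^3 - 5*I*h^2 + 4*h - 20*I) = -3*h^5 - 18*h^4 + 27*I*h^4 + 52*h^3 + 162*I*h^3 + 306*h^2 + 22*I*h^2 + 58*h + 162*I*h + 324 - 20*I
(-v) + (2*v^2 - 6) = 2*v^2 - v - 6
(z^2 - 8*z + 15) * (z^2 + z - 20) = z^4 - 7*z^3 - 13*z^2 + 175*z - 300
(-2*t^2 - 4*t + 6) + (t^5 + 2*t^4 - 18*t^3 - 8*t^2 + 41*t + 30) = t^5 + 2*t^4 - 18*t^3 - 10*t^2 + 37*t + 36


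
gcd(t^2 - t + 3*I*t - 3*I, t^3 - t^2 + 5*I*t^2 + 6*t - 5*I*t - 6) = t - 1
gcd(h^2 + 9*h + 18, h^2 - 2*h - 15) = h + 3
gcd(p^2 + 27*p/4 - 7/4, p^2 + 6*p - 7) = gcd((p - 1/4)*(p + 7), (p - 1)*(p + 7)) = p + 7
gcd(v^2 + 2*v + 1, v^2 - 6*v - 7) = v + 1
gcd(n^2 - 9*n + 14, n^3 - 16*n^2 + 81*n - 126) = n - 7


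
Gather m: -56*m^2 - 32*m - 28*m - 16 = -56*m^2 - 60*m - 16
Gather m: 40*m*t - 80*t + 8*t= 40*m*t - 72*t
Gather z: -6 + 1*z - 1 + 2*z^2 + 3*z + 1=2*z^2 + 4*z - 6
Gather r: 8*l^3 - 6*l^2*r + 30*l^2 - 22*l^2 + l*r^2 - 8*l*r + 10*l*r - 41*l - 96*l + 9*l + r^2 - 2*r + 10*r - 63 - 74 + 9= 8*l^3 + 8*l^2 - 128*l + r^2*(l + 1) + r*(-6*l^2 + 2*l + 8) - 128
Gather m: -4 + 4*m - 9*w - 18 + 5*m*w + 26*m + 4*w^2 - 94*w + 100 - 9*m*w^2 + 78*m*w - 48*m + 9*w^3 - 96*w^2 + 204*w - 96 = m*(-9*w^2 + 83*w - 18) + 9*w^3 - 92*w^2 + 101*w - 18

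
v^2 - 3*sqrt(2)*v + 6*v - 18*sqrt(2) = (v + 6)*(v - 3*sqrt(2))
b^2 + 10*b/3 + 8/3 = (b + 4/3)*(b + 2)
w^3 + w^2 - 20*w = w*(w - 4)*(w + 5)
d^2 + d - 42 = (d - 6)*(d + 7)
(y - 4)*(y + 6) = y^2 + 2*y - 24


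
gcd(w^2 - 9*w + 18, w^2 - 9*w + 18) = w^2 - 9*w + 18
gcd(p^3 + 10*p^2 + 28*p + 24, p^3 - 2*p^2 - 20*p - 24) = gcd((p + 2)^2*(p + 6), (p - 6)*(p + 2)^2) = p^2 + 4*p + 4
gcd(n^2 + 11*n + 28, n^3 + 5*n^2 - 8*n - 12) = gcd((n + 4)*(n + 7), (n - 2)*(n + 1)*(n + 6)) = 1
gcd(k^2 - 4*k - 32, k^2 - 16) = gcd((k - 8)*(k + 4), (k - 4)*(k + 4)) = k + 4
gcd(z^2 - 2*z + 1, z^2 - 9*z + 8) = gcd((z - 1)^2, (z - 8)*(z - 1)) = z - 1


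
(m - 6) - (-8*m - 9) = 9*m + 3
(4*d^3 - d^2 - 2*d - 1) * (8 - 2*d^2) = -8*d^5 + 2*d^4 + 36*d^3 - 6*d^2 - 16*d - 8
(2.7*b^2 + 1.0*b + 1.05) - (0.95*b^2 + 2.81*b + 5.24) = 1.75*b^2 - 1.81*b - 4.19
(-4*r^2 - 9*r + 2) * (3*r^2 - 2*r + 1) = -12*r^4 - 19*r^3 + 20*r^2 - 13*r + 2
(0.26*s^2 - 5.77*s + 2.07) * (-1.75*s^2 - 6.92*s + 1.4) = -0.455*s^4 + 8.2983*s^3 + 36.6699*s^2 - 22.4024*s + 2.898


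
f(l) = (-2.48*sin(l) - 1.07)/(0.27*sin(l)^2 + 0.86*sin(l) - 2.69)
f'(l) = (-0.54*sin(l)*cos(l) - 0.86*cos(l))*(-2.48*sin(l) - 1.07)/(0.27*sin(l)^2 + 0.86*sin(l) - 2.69)^2 - 2.48*cos(l)/(0.27*sin(l)^2 + 0.86*sin(l) - 2.69) = (0.6696*sin(l)^2 + 0.5778*sin(l) + 7.5914)*cos(l)/(0.0729*sin(l)^4 + 0.4644*sin(l)^3 - 0.713*sin(l)^2 - 4.6268*sin(l) + 7.2361)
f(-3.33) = 0.61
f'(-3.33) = -1.20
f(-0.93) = -0.29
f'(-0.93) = 0.44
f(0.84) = 1.54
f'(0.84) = 1.55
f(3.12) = 0.42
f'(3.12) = -1.07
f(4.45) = -0.41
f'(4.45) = -0.19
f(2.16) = 1.75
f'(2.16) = -1.48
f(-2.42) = -0.18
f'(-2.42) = -0.57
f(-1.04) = -0.33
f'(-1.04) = 0.37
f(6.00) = 0.13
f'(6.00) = 0.85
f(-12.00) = 1.12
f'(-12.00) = 1.48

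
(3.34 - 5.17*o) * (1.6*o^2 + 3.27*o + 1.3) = -8.272*o^3 - 11.5619*o^2 + 4.2008*o + 4.342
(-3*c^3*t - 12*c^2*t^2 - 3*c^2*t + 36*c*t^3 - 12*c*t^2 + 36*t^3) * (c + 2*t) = -3*c^4*t - 18*c^3*t^2 - 3*c^3*t + 12*c^2*t^3 - 18*c^2*t^2 + 72*c*t^4 + 12*c*t^3 + 72*t^4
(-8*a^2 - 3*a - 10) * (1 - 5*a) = 40*a^3 + 7*a^2 + 47*a - 10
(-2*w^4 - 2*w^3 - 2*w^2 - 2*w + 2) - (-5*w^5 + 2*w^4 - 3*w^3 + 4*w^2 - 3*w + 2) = 5*w^5 - 4*w^4 + w^3 - 6*w^2 + w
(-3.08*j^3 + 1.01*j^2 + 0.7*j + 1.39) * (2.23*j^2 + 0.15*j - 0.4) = -6.8684*j^5 + 1.7903*j^4 + 2.9445*j^3 + 2.8007*j^2 - 0.0715*j - 0.556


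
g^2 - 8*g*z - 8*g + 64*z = (g - 8)*(g - 8*z)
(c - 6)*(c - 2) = c^2 - 8*c + 12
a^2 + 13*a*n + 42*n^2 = (a + 6*n)*(a + 7*n)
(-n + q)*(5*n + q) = -5*n^2 + 4*n*q + q^2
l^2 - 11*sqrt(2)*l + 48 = (l - 8*sqrt(2))*(l - 3*sqrt(2))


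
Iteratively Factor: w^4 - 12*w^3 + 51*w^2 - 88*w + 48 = (w - 4)*(w^3 - 8*w^2 + 19*w - 12) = (w - 4)*(w - 3)*(w^2 - 5*w + 4) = (w - 4)^2*(w - 3)*(w - 1)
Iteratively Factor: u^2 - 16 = (u - 4)*(u + 4)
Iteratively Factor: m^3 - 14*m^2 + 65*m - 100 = (m - 5)*(m^2 - 9*m + 20) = (m - 5)*(m - 4)*(m - 5)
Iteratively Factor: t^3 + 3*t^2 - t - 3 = (t + 3)*(t^2 - 1) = (t - 1)*(t + 3)*(t + 1)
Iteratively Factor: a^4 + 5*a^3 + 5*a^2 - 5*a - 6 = (a + 3)*(a^3 + 2*a^2 - a - 2) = (a + 2)*(a + 3)*(a^2 - 1) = (a + 1)*(a + 2)*(a + 3)*(a - 1)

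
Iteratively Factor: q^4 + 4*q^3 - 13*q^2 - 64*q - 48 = (q + 3)*(q^3 + q^2 - 16*q - 16) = (q - 4)*(q + 3)*(q^2 + 5*q + 4) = (q - 4)*(q + 1)*(q + 3)*(q + 4)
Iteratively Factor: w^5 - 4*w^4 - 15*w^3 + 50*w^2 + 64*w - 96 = (w + 3)*(w^4 - 7*w^3 + 6*w^2 + 32*w - 32) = (w - 4)*(w + 3)*(w^3 - 3*w^2 - 6*w + 8) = (w - 4)^2*(w + 3)*(w^2 + w - 2) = (w - 4)^2*(w + 2)*(w + 3)*(w - 1)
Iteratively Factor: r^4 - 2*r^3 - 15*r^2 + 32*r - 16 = (r - 1)*(r^3 - r^2 - 16*r + 16) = (r - 1)^2*(r^2 - 16) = (r - 1)^2*(r + 4)*(r - 4)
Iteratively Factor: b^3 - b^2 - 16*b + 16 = (b - 1)*(b^2 - 16) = (b - 1)*(b + 4)*(b - 4)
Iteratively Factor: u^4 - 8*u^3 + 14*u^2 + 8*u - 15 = (u - 3)*(u^3 - 5*u^2 - u + 5) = (u - 3)*(u - 1)*(u^2 - 4*u - 5) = (u - 5)*(u - 3)*(u - 1)*(u + 1)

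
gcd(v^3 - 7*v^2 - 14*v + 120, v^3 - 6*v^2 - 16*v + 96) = v^2 - 2*v - 24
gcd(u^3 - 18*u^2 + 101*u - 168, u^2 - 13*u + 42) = u - 7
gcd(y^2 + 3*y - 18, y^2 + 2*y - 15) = y - 3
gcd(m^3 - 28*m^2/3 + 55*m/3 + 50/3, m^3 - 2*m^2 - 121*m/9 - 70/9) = m^2 - 13*m/3 - 10/3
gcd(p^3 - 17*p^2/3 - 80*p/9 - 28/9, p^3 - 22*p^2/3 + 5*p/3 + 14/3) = p^2 - 19*p/3 - 14/3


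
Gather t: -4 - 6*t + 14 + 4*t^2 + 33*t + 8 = 4*t^2 + 27*t + 18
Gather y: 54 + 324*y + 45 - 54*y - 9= 270*y + 90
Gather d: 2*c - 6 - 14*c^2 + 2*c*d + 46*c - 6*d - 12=-14*c^2 + 48*c + d*(2*c - 6) - 18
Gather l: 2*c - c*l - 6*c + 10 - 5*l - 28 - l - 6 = -4*c + l*(-c - 6) - 24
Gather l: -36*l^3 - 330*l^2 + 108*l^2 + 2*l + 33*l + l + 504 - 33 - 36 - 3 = -36*l^3 - 222*l^2 + 36*l + 432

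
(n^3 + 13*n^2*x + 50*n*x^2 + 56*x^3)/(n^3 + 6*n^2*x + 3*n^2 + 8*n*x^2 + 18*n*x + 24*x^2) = (n + 7*x)/(n + 3)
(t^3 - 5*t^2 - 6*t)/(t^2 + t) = t - 6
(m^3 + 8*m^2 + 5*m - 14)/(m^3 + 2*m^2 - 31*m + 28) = (m + 2)/(m - 4)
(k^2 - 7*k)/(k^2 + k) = (k - 7)/(k + 1)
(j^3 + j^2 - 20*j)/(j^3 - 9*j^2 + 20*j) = (j + 5)/(j - 5)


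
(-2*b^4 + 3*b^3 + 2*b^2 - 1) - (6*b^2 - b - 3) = -2*b^4 + 3*b^3 - 4*b^2 + b + 2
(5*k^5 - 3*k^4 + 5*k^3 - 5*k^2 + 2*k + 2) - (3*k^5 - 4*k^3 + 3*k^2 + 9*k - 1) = 2*k^5 - 3*k^4 + 9*k^3 - 8*k^2 - 7*k + 3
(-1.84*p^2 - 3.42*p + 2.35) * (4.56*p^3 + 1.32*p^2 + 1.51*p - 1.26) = -8.3904*p^5 - 18.024*p^4 + 3.4232*p^3 + 0.2562*p^2 + 7.8577*p - 2.961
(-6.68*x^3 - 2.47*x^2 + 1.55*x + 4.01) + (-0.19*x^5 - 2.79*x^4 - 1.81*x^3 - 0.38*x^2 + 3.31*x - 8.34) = -0.19*x^5 - 2.79*x^4 - 8.49*x^3 - 2.85*x^2 + 4.86*x - 4.33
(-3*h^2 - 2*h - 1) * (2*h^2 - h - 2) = -6*h^4 - h^3 + 6*h^2 + 5*h + 2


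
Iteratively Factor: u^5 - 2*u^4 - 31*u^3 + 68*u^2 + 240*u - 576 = (u - 4)*(u^4 + 2*u^3 - 23*u^2 - 24*u + 144) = (u - 4)*(u - 3)*(u^3 + 5*u^2 - 8*u - 48) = (u - 4)*(u - 3)^2*(u^2 + 8*u + 16) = (u - 4)*(u - 3)^2*(u + 4)*(u + 4)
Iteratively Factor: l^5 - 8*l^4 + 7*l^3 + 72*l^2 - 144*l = (l - 4)*(l^4 - 4*l^3 - 9*l^2 + 36*l) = l*(l - 4)*(l^3 - 4*l^2 - 9*l + 36) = l*(l - 4)^2*(l^2 - 9) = l*(l - 4)^2*(l + 3)*(l - 3)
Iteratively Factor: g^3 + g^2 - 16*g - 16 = (g - 4)*(g^2 + 5*g + 4) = (g - 4)*(g + 1)*(g + 4)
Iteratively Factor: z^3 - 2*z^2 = (z - 2)*(z^2) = z*(z - 2)*(z)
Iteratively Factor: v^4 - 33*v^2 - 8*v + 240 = (v + 4)*(v^3 - 4*v^2 - 17*v + 60) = (v + 4)^2*(v^2 - 8*v + 15) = (v - 3)*(v + 4)^2*(v - 5)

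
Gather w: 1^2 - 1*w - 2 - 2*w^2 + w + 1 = -2*w^2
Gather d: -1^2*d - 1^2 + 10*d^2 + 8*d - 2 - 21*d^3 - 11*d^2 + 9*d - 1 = -21*d^3 - d^2 + 16*d - 4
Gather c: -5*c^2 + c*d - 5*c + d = -5*c^2 + c*(d - 5) + d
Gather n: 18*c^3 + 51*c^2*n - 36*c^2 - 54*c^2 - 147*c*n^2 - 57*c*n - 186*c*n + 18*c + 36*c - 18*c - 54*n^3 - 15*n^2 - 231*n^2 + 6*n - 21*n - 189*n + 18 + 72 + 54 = 18*c^3 - 90*c^2 + 36*c - 54*n^3 + n^2*(-147*c - 246) + n*(51*c^2 - 243*c - 204) + 144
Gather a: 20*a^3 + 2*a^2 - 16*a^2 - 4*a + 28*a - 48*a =20*a^3 - 14*a^2 - 24*a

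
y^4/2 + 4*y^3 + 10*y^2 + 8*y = y*(y/2 + 1)*(y + 2)*(y + 4)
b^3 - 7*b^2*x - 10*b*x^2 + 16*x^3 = (b - 8*x)*(b - x)*(b + 2*x)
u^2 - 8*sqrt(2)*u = u*(u - 8*sqrt(2))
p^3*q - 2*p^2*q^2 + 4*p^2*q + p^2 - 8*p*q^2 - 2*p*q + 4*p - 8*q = (p + 4)*(p - 2*q)*(p*q + 1)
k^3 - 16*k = k*(k - 4)*(k + 4)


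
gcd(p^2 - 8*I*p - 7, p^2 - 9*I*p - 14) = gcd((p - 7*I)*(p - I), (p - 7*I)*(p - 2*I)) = p - 7*I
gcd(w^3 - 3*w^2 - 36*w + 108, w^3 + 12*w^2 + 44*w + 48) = w + 6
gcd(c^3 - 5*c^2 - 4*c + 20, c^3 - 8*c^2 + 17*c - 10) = c^2 - 7*c + 10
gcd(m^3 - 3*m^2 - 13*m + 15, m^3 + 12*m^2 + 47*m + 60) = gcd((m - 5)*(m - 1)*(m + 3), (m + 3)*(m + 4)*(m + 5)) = m + 3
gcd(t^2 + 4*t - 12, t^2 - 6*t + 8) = t - 2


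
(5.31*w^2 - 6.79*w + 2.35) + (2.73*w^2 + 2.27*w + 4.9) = 8.04*w^2 - 4.52*w + 7.25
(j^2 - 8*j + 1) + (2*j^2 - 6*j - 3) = 3*j^2 - 14*j - 2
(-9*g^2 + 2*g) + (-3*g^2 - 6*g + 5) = -12*g^2 - 4*g + 5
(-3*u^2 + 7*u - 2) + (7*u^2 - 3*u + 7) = 4*u^2 + 4*u + 5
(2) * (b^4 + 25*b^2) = 2*b^4 + 50*b^2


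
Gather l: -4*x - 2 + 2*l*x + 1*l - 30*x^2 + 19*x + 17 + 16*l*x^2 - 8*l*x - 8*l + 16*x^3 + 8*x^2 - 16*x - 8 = l*(16*x^2 - 6*x - 7) + 16*x^3 - 22*x^2 - x + 7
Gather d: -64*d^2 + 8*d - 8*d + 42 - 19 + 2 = 25 - 64*d^2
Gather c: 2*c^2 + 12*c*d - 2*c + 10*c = 2*c^2 + c*(12*d + 8)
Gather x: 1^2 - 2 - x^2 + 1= -x^2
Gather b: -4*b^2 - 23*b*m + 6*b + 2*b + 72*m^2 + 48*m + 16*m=-4*b^2 + b*(8 - 23*m) + 72*m^2 + 64*m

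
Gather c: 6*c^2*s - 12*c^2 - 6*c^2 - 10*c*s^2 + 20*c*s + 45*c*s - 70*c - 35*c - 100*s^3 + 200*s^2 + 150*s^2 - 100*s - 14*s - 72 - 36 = c^2*(6*s - 18) + c*(-10*s^2 + 65*s - 105) - 100*s^3 + 350*s^2 - 114*s - 108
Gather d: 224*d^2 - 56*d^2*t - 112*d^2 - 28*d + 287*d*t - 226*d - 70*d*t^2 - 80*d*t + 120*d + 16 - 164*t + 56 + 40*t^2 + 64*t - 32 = d^2*(112 - 56*t) + d*(-70*t^2 + 207*t - 134) + 40*t^2 - 100*t + 40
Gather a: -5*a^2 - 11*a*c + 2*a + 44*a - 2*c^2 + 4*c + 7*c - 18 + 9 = -5*a^2 + a*(46 - 11*c) - 2*c^2 + 11*c - 9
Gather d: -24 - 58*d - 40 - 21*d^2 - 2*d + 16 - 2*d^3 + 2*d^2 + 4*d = -2*d^3 - 19*d^2 - 56*d - 48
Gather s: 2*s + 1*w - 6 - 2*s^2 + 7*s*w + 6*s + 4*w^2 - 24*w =-2*s^2 + s*(7*w + 8) + 4*w^2 - 23*w - 6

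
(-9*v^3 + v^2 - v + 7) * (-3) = 27*v^3 - 3*v^2 + 3*v - 21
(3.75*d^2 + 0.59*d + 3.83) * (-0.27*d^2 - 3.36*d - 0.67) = -1.0125*d^4 - 12.7593*d^3 - 5.529*d^2 - 13.2641*d - 2.5661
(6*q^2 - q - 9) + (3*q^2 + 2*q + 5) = 9*q^2 + q - 4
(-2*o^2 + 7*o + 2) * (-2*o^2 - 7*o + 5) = 4*o^4 - 63*o^2 + 21*o + 10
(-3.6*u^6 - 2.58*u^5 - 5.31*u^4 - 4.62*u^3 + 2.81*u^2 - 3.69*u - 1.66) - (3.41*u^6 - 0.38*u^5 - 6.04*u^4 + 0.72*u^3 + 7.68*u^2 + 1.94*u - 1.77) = -7.01*u^6 - 2.2*u^5 + 0.73*u^4 - 5.34*u^3 - 4.87*u^2 - 5.63*u + 0.11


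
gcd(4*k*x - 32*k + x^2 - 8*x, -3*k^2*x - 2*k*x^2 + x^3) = 1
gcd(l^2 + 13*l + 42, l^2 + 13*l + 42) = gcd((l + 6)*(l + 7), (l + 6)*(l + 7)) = l^2 + 13*l + 42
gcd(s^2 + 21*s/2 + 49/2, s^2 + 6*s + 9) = 1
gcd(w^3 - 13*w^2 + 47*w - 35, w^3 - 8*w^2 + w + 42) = w - 7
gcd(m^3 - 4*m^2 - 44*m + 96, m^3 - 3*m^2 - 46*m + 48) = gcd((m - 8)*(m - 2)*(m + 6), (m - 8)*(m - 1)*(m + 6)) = m^2 - 2*m - 48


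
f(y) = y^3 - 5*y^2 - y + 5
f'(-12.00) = 551.00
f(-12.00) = -2431.00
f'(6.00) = 47.00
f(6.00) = 35.00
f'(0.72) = -6.64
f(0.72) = 2.06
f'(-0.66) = 6.91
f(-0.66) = 3.19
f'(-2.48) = 42.25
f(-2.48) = -38.52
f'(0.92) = -7.66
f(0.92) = 0.63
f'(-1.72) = 25.08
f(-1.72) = -13.16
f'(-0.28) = 2.04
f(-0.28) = 4.87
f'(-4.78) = 115.35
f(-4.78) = -213.68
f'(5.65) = 38.27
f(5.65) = 20.10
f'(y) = 3*y^2 - 10*y - 1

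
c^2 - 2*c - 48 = (c - 8)*(c + 6)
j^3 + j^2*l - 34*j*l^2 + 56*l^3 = (j - 4*l)*(j - 2*l)*(j + 7*l)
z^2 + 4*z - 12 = (z - 2)*(z + 6)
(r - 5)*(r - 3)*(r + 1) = r^3 - 7*r^2 + 7*r + 15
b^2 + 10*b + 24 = (b + 4)*(b + 6)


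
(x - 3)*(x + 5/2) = x^2 - x/2 - 15/2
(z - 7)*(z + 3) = z^2 - 4*z - 21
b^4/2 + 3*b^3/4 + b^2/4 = b^2*(b/2 + 1/2)*(b + 1/2)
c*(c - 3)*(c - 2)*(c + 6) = c^4 + c^3 - 24*c^2 + 36*c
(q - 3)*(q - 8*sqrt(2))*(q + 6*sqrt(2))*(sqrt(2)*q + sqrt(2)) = sqrt(2)*q^4 - 4*q^3 - 2*sqrt(2)*q^3 - 99*sqrt(2)*q^2 + 8*q^2 + 12*q + 192*sqrt(2)*q + 288*sqrt(2)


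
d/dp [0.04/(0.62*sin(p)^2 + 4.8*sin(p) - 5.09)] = -(0.0496*sin(p) + 0.192)*cos(p)/(0.62*sin(p)^2 + 4.8*sin(p) - 5.09)^2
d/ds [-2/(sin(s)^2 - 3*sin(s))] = 2*(2*sin(s) - 3)*cos(s)/((sin(s) - 3)^2*sin(s)^2)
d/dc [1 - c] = -1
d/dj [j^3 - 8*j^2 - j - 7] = 3*j^2 - 16*j - 1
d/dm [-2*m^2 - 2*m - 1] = -4*m - 2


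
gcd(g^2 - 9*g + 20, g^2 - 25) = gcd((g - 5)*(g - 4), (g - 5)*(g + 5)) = g - 5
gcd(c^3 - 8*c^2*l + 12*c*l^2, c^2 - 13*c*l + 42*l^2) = c - 6*l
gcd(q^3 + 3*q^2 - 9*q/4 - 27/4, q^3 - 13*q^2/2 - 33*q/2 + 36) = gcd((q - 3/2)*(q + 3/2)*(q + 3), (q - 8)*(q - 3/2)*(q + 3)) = q^2 + 3*q/2 - 9/2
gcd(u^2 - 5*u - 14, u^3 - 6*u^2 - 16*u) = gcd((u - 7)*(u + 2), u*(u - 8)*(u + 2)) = u + 2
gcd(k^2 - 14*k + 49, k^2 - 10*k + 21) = k - 7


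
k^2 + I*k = k*(k + I)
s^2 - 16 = (s - 4)*(s + 4)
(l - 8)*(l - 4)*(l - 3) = l^3 - 15*l^2 + 68*l - 96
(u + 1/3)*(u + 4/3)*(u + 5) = u^3 + 20*u^2/3 + 79*u/9 + 20/9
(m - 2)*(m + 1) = m^2 - m - 2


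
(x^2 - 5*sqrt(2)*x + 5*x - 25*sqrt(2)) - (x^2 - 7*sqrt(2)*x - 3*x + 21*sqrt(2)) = 2*sqrt(2)*x + 8*x - 46*sqrt(2)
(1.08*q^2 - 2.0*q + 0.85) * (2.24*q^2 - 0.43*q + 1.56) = 2.4192*q^4 - 4.9444*q^3 + 4.4488*q^2 - 3.4855*q + 1.326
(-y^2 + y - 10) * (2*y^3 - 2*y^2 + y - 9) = -2*y^5 + 4*y^4 - 23*y^3 + 30*y^2 - 19*y + 90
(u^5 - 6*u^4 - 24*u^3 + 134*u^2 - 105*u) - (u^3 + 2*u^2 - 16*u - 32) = u^5 - 6*u^4 - 25*u^3 + 132*u^2 - 89*u + 32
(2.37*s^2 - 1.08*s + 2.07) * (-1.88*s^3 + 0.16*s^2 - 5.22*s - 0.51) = -4.4556*s^5 + 2.4096*s^4 - 16.4358*s^3 + 4.7601*s^2 - 10.2546*s - 1.0557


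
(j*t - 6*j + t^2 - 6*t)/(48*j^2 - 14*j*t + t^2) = (j*t - 6*j + t^2 - 6*t)/(48*j^2 - 14*j*t + t^2)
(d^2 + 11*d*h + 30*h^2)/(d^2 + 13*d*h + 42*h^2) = (d + 5*h)/(d + 7*h)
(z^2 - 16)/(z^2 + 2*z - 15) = (z^2 - 16)/(z^2 + 2*z - 15)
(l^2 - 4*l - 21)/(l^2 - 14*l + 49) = (l + 3)/(l - 7)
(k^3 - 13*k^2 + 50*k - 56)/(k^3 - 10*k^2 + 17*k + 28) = (k - 2)/(k + 1)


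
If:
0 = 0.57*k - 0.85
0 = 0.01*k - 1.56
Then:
No Solution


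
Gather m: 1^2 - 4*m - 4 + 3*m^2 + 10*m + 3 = 3*m^2 + 6*m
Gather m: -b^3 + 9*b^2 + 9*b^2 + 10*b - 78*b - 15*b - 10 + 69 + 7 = -b^3 + 18*b^2 - 83*b + 66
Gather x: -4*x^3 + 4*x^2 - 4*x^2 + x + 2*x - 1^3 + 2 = -4*x^3 + 3*x + 1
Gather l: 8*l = 8*l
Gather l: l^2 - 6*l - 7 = l^2 - 6*l - 7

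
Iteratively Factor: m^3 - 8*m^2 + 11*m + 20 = (m + 1)*(m^2 - 9*m + 20) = (m - 4)*(m + 1)*(m - 5)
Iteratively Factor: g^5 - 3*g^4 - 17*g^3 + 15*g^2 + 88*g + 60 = (g - 3)*(g^4 - 17*g^2 - 36*g - 20) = (g - 3)*(g + 1)*(g^3 - g^2 - 16*g - 20) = (g - 5)*(g - 3)*(g + 1)*(g^2 + 4*g + 4) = (g - 5)*(g - 3)*(g + 1)*(g + 2)*(g + 2)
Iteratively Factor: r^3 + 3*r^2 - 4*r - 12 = (r + 2)*(r^2 + r - 6) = (r + 2)*(r + 3)*(r - 2)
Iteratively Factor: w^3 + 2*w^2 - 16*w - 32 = (w - 4)*(w^2 + 6*w + 8) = (w - 4)*(w + 2)*(w + 4)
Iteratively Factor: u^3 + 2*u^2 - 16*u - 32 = (u - 4)*(u^2 + 6*u + 8) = (u - 4)*(u + 4)*(u + 2)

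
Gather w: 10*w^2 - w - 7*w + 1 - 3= 10*w^2 - 8*w - 2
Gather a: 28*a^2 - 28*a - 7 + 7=28*a^2 - 28*a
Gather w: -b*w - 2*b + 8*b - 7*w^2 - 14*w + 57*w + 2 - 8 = 6*b - 7*w^2 + w*(43 - b) - 6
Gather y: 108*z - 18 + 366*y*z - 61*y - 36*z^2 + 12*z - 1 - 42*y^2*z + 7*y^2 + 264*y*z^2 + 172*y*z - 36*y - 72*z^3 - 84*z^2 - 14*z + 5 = y^2*(7 - 42*z) + y*(264*z^2 + 538*z - 97) - 72*z^3 - 120*z^2 + 106*z - 14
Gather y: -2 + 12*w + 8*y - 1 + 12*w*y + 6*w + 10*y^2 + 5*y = 18*w + 10*y^2 + y*(12*w + 13) - 3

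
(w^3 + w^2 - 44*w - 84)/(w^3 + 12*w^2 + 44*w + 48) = (w - 7)/(w + 4)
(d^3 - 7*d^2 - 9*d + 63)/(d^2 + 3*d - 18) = (d^2 - 4*d - 21)/(d + 6)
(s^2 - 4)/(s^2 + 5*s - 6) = (s^2 - 4)/(s^2 + 5*s - 6)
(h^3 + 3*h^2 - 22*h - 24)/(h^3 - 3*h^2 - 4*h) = (h + 6)/h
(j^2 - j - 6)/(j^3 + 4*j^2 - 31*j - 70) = (j - 3)/(j^2 + 2*j - 35)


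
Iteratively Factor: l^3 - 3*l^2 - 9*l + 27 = (l - 3)*(l^2 - 9) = (l - 3)^2*(l + 3)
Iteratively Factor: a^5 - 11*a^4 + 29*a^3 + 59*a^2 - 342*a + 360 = (a - 4)*(a^4 - 7*a^3 + a^2 + 63*a - 90) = (a - 4)*(a - 2)*(a^3 - 5*a^2 - 9*a + 45) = (a - 5)*(a - 4)*(a - 2)*(a^2 - 9) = (a - 5)*(a - 4)*(a - 2)*(a + 3)*(a - 3)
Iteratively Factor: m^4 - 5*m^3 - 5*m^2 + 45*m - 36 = (m - 4)*(m^3 - m^2 - 9*m + 9) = (m - 4)*(m - 3)*(m^2 + 2*m - 3) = (m - 4)*(m - 3)*(m - 1)*(m + 3)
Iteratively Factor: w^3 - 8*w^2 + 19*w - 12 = (w - 1)*(w^2 - 7*w + 12) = (w - 3)*(w - 1)*(w - 4)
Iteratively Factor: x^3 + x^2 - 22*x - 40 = (x + 4)*(x^2 - 3*x - 10) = (x - 5)*(x + 4)*(x + 2)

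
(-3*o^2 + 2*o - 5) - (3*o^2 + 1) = -6*o^2 + 2*o - 6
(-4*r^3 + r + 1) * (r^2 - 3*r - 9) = -4*r^5 + 12*r^4 + 37*r^3 - 2*r^2 - 12*r - 9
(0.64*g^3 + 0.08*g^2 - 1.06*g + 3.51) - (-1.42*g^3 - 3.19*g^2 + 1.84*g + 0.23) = 2.06*g^3 + 3.27*g^2 - 2.9*g + 3.28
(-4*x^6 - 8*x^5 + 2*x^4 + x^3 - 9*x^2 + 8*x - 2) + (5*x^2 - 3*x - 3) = -4*x^6 - 8*x^5 + 2*x^4 + x^3 - 4*x^2 + 5*x - 5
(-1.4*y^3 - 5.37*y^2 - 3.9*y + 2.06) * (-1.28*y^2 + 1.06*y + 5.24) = 1.792*y^5 + 5.3896*y^4 - 8.0362*y^3 - 34.9096*y^2 - 18.2524*y + 10.7944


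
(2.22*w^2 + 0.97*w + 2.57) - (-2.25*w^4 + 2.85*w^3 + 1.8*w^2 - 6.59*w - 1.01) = 2.25*w^4 - 2.85*w^3 + 0.42*w^2 + 7.56*w + 3.58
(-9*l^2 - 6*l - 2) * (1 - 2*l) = 18*l^3 + 3*l^2 - 2*l - 2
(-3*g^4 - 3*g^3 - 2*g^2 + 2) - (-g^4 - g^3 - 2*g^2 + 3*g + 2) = -2*g^4 - 2*g^3 - 3*g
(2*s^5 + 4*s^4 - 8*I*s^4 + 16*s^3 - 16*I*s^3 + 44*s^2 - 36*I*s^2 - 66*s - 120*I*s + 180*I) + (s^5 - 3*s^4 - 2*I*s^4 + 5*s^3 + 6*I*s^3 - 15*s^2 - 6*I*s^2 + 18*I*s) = 3*s^5 + s^4 - 10*I*s^4 + 21*s^3 - 10*I*s^3 + 29*s^2 - 42*I*s^2 - 66*s - 102*I*s + 180*I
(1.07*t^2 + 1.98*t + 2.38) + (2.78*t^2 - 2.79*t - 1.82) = 3.85*t^2 - 0.81*t + 0.56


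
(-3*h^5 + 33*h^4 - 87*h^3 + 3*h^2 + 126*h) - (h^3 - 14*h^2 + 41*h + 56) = -3*h^5 + 33*h^4 - 88*h^3 + 17*h^2 + 85*h - 56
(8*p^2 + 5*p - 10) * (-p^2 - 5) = -8*p^4 - 5*p^3 - 30*p^2 - 25*p + 50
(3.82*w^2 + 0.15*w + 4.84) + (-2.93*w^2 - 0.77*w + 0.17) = 0.89*w^2 - 0.62*w + 5.01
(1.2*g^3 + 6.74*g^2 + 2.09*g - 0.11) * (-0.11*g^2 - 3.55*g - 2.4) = -0.132*g^5 - 5.0014*g^4 - 27.0369*g^3 - 23.5834*g^2 - 4.6255*g + 0.264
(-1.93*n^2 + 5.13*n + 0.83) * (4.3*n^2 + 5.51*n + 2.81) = -8.299*n^4 + 11.4247*n^3 + 26.412*n^2 + 18.9886*n + 2.3323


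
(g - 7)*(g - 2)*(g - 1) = g^3 - 10*g^2 + 23*g - 14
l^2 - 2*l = l*(l - 2)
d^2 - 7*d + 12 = (d - 4)*(d - 3)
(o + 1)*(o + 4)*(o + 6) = o^3 + 11*o^2 + 34*o + 24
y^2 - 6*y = y*(y - 6)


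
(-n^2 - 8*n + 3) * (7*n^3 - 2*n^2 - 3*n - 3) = -7*n^5 - 54*n^4 + 40*n^3 + 21*n^2 + 15*n - 9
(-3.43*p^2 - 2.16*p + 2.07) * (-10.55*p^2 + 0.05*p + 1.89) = 36.1865*p^4 + 22.6165*p^3 - 28.4292*p^2 - 3.9789*p + 3.9123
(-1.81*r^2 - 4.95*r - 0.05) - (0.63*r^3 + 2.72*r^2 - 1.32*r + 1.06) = -0.63*r^3 - 4.53*r^2 - 3.63*r - 1.11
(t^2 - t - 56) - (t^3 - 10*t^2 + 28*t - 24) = -t^3 + 11*t^2 - 29*t - 32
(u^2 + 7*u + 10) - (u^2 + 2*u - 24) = 5*u + 34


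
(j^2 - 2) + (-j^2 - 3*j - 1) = -3*j - 3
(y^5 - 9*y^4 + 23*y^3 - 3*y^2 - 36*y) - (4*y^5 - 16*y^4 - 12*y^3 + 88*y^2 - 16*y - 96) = -3*y^5 + 7*y^4 + 35*y^3 - 91*y^2 - 20*y + 96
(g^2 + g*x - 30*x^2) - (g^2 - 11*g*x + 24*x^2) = 12*g*x - 54*x^2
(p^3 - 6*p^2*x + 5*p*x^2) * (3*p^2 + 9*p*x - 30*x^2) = 3*p^5 - 9*p^4*x - 69*p^3*x^2 + 225*p^2*x^3 - 150*p*x^4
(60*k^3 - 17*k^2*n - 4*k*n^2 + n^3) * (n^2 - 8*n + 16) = 60*k^3*n^2 - 480*k^3*n + 960*k^3 - 17*k^2*n^3 + 136*k^2*n^2 - 272*k^2*n - 4*k*n^4 + 32*k*n^3 - 64*k*n^2 + n^5 - 8*n^4 + 16*n^3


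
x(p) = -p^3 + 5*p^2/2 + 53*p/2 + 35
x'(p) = -3*p^2 + 5*p + 53/2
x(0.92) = 60.72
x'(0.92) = 28.56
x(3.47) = 115.28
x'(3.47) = 7.73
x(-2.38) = -0.43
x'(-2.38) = -2.39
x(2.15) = 93.59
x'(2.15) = 23.38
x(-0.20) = 29.81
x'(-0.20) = 25.38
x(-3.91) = 29.38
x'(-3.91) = -38.91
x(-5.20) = 105.41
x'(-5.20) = -80.62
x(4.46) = 114.20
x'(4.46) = -10.87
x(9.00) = -253.00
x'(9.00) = -171.50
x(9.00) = -253.00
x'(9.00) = -171.50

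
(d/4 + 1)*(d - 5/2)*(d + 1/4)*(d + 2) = d^4/4 + 15*d^3/16 - 49*d^2/32 - 87*d/16 - 5/4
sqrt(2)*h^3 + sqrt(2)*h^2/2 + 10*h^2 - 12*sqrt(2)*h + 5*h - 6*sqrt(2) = (h - sqrt(2))*(h + 6*sqrt(2))*(sqrt(2)*h + sqrt(2)/2)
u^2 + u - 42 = (u - 6)*(u + 7)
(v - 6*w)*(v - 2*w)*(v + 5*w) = v^3 - 3*v^2*w - 28*v*w^2 + 60*w^3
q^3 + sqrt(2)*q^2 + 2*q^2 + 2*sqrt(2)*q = q*(q + 2)*(q + sqrt(2))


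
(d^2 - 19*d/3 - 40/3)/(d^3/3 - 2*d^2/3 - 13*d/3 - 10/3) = (-3*d^2 + 19*d + 40)/(-d^3 + 2*d^2 + 13*d + 10)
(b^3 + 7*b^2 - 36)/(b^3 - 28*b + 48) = (b + 3)/(b - 4)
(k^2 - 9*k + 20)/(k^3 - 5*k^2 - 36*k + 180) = (k - 4)/(k^2 - 36)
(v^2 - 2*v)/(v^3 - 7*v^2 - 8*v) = (2 - v)/(-v^2 + 7*v + 8)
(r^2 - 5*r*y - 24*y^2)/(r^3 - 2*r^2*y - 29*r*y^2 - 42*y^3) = (-r + 8*y)/(-r^2 + 5*r*y + 14*y^2)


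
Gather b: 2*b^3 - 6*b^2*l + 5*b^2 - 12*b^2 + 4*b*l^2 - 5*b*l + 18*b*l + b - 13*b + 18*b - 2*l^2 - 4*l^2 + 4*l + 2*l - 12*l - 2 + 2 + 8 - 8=2*b^3 + b^2*(-6*l - 7) + b*(4*l^2 + 13*l + 6) - 6*l^2 - 6*l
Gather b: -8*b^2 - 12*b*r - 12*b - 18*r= -8*b^2 + b*(-12*r - 12) - 18*r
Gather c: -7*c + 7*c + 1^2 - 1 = 0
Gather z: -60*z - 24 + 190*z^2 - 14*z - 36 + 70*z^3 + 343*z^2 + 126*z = 70*z^3 + 533*z^2 + 52*z - 60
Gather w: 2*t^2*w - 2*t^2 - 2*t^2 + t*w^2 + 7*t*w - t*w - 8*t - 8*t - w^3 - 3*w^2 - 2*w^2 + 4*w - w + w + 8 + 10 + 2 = -4*t^2 - 16*t - w^3 + w^2*(t - 5) + w*(2*t^2 + 6*t + 4) + 20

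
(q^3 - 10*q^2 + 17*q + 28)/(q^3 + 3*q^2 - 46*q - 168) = (q^2 - 3*q - 4)/(q^2 + 10*q + 24)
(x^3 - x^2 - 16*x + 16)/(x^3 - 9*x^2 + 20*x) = (x^2 + 3*x - 4)/(x*(x - 5))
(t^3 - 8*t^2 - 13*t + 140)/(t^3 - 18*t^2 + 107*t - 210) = (t + 4)/(t - 6)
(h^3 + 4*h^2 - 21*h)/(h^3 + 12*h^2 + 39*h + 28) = h*(h - 3)/(h^2 + 5*h + 4)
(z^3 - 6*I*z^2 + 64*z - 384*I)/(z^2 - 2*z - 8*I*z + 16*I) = (z^2 + 2*I*z + 48)/(z - 2)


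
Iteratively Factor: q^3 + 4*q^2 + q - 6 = (q - 1)*(q^2 + 5*q + 6) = (q - 1)*(q + 3)*(q + 2)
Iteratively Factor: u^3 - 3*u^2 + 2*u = (u - 1)*(u^2 - 2*u) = (u - 2)*(u - 1)*(u)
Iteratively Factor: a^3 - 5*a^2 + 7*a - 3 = (a - 1)*(a^2 - 4*a + 3) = (a - 3)*(a - 1)*(a - 1)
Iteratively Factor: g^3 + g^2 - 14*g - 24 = (g - 4)*(g^2 + 5*g + 6) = (g - 4)*(g + 3)*(g + 2)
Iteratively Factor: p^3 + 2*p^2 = (p)*(p^2 + 2*p) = p*(p + 2)*(p)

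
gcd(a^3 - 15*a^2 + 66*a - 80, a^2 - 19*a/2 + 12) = a - 8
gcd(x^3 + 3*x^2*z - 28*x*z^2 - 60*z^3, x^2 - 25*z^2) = x - 5*z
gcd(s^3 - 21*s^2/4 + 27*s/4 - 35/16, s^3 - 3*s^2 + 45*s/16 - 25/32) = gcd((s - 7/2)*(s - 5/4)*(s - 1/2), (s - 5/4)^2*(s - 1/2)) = s^2 - 7*s/4 + 5/8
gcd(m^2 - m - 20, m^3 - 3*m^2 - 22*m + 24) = m + 4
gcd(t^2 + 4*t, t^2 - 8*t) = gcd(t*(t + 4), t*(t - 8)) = t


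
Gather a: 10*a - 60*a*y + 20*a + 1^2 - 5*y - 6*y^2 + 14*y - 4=a*(30 - 60*y) - 6*y^2 + 9*y - 3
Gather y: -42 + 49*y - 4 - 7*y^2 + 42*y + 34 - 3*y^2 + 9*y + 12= -10*y^2 + 100*y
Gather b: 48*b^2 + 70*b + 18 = 48*b^2 + 70*b + 18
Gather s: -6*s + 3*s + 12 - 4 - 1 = 7 - 3*s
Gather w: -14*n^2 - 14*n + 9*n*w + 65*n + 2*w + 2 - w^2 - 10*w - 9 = -14*n^2 + 51*n - w^2 + w*(9*n - 8) - 7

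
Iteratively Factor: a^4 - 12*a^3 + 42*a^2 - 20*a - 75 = (a - 5)*(a^3 - 7*a^2 + 7*a + 15) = (a - 5)*(a - 3)*(a^2 - 4*a - 5) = (a - 5)*(a - 3)*(a + 1)*(a - 5)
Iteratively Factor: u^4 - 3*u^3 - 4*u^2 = (u)*(u^3 - 3*u^2 - 4*u) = u*(u + 1)*(u^2 - 4*u) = u*(u - 4)*(u + 1)*(u)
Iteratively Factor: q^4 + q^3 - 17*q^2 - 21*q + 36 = (q + 3)*(q^3 - 2*q^2 - 11*q + 12) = (q + 3)^2*(q^2 - 5*q + 4) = (q - 1)*(q + 3)^2*(q - 4)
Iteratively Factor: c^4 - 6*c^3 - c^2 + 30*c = (c - 3)*(c^3 - 3*c^2 - 10*c) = (c - 3)*(c + 2)*(c^2 - 5*c) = c*(c - 3)*(c + 2)*(c - 5)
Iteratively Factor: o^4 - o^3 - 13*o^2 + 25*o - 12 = (o - 1)*(o^3 - 13*o + 12) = (o - 1)^2*(o^2 + o - 12) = (o - 3)*(o - 1)^2*(o + 4)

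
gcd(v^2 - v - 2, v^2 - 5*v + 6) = v - 2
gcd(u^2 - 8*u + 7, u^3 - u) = u - 1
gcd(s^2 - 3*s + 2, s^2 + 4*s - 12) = s - 2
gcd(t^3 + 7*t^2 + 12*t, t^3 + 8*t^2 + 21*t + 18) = t + 3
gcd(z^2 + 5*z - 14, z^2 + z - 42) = z + 7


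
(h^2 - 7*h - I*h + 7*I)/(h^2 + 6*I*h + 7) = (h - 7)/(h + 7*I)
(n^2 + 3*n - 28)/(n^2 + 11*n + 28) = (n - 4)/(n + 4)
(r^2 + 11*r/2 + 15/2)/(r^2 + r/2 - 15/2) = (2*r + 5)/(2*r - 5)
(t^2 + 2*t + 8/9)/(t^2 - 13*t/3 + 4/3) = (9*t^2 + 18*t + 8)/(3*(3*t^2 - 13*t + 4))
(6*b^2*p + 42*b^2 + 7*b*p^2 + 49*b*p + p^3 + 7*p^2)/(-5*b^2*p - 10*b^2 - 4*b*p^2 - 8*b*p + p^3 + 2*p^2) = (6*b*p + 42*b + p^2 + 7*p)/(-5*b*p - 10*b + p^2 + 2*p)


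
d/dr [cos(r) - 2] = -sin(r)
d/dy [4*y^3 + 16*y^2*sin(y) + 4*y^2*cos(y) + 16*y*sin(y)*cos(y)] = -4*y^2*sin(y) + 16*y^2*cos(y) + 12*y^2 + 32*y*sin(y) + 8*y*cos(y) + 16*y*cos(2*y) + 8*sin(2*y)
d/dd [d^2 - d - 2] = 2*d - 1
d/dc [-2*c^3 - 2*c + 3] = -6*c^2 - 2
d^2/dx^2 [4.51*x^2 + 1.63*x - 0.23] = 9.02000000000000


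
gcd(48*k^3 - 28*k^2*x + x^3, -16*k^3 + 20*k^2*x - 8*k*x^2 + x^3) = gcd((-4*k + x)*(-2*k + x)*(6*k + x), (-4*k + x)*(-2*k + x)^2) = 8*k^2 - 6*k*x + x^2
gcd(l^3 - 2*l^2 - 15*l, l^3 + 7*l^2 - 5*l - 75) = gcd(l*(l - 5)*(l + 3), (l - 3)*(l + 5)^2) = 1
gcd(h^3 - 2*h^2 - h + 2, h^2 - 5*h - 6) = h + 1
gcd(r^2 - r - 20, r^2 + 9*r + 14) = 1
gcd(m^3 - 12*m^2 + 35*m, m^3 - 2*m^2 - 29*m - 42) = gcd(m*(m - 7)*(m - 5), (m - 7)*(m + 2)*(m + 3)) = m - 7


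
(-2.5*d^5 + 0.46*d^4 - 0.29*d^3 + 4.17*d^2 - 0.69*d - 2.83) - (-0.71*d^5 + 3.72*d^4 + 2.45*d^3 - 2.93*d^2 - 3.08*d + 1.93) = -1.79*d^5 - 3.26*d^4 - 2.74*d^3 + 7.1*d^2 + 2.39*d - 4.76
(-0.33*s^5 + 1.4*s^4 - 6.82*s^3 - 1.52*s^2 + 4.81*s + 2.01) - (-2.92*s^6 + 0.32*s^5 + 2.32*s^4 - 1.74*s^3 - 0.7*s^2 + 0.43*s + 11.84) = 2.92*s^6 - 0.65*s^5 - 0.92*s^4 - 5.08*s^3 - 0.82*s^2 + 4.38*s - 9.83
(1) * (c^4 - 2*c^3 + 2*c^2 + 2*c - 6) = c^4 - 2*c^3 + 2*c^2 + 2*c - 6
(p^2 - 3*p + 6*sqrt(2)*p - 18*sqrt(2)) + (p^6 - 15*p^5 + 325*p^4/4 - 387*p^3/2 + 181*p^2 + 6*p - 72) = p^6 - 15*p^5 + 325*p^4/4 - 387*p^3/2 + 182*p^2 + 3*p + 6*sqrt(2)*p - 72 - 18*sqrt(2)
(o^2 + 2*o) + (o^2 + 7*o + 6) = 2*o^2 + 9*o + 6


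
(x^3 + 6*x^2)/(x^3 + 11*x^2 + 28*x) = x*(x + 6)/(x^2 + 11*x + 28)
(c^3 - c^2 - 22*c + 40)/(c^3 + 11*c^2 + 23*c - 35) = (c^2 - 6*c + 8)/(c^2 + 6*c - 7)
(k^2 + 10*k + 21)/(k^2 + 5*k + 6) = (k + 7)/(k + 2)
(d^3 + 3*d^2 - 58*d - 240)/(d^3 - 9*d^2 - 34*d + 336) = (d + 5)/(d - 7)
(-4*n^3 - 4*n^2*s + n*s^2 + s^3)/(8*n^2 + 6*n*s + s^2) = (-2*n^2 - n*s + s^2)/(4*n + s)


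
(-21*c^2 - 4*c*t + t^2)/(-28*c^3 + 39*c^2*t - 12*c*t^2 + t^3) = (3*c + t)/(4*c^2 - 5*c*t + t^2)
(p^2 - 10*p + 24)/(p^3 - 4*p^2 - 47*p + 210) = (p - 4)/(p^2 + 2*p - 35)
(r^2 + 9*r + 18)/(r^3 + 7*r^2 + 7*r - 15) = (r + 6)/(r^2 + 4*r - 5)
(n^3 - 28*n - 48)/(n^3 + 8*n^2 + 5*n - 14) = (n^2 - 2*n - 24)/(n^2 + 6*n - 7)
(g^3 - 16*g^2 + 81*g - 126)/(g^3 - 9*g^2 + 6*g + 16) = (g^3 - 16*g^2 + 81*g - 126)/(g^3 - 9*g^2 + 6*g + 16)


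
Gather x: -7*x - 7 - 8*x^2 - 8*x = -8*x^2 - 15*x - 7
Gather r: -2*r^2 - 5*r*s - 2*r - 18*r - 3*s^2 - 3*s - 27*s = -2*r^2 + r*(-5*s - 20) - 3*s^2 - 30*s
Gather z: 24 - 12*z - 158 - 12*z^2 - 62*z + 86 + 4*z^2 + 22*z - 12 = -8*z^2 - 52*z - 60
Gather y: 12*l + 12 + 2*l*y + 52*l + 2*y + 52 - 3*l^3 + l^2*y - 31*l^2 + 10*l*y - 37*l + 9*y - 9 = -3*l^3 - 31*l^2 + 27*l + y*(l^2 + 12*l + 11) + 55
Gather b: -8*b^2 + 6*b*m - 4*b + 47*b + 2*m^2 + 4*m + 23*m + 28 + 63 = -8*b^2 + b*(6*m + 43) + 2*m^2 + 27*m + 91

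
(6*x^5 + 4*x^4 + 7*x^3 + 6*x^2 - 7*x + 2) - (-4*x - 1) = 6*x^5 + 4*x^4 + 7*x^3 + 6*x^2 - 3*x + 3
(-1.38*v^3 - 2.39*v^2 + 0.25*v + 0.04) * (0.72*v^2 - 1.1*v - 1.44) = -0.9936*v^5 - 0.2028*v^4 + 4.7962*v^3 + 3.1954*v^2 - 0.404*v - 0.0576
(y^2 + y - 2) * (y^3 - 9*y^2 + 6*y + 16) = y^5 - 8*y^4 - 5*y^3 + 40*y^2 + 4*y - 32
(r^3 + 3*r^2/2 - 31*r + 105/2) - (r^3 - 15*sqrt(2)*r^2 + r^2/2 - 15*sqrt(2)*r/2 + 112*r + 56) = r^2 + 15*sqrt(2)*r^2 - 143*r + 15*sqrt(2)*r/2 - 7/2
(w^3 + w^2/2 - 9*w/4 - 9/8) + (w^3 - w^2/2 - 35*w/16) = 2*w^3 - 71*w/16 - 9/8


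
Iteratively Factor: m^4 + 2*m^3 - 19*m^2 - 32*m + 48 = (m + 3)*(m^3 - m^2 - 16*m + 16) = (m - 4)*(m + 3)*(m^2 + 3*m - 4) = (m - 4)*(m + 3)*(m + 4)*(m - 1)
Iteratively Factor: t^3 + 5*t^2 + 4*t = (t)*(t^2 + 5*t + 4) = t*(t + 4)*(t + 1)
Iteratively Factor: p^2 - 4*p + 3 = (p - 3)*(p - 1)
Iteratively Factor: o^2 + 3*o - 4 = (o + 4)*(o - 1)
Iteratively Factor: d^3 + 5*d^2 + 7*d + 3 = (d + 3)*(d^2 + 2*d + 1) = (d + 1)*(d + 3)*(d + 1)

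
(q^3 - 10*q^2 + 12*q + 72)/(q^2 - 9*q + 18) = (q^2 - 4*q - 12)/(q - 3)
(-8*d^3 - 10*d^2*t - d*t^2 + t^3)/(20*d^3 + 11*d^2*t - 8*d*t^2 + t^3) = (2*d + t)/(-5*d + t)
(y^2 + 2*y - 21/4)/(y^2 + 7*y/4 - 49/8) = 2*(2*y - 3)/(4*y - 7)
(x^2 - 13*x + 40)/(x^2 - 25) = (x - 8)/(x + 5)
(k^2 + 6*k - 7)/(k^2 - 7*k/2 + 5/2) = 2*(k + 7)/(2*k - 5)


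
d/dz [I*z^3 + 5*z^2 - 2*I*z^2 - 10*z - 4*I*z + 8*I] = 3*I*z^2 + z*(10 - 4*I) - 10 - 4*I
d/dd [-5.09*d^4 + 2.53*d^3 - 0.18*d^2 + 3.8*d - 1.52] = -20.36*d^3 + 7.59*d^2 - 0.36*d + 3.8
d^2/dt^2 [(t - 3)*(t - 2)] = 2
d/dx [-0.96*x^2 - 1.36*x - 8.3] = -1.92*x - 1.36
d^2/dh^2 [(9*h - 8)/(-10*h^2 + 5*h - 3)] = 10*(-5*(4*h - 1)^2*(9*h - 8) + (54*h - 25)*(10*h^2 - 5*h + 3))/(10*h^2 - 5*h + 3)^3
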